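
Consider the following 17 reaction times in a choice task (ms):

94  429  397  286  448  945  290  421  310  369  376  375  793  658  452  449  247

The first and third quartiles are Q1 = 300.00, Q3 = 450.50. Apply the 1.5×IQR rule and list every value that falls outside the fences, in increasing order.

793, 945

IQR = Q3 − Q1 = 450.50 − 300.00 = 150.50.
Lower fence = Q1 − 1.5·IQR = 300.00 − 225.75 = 74.25.
Upper fence = Q3 + 1.5·IQR = 450.50 + 225.75 = 676.25.
793 > 676.25 → outlier.
945 > 676.25 → outlier.
All remaining values lie within [74.25, 676.25].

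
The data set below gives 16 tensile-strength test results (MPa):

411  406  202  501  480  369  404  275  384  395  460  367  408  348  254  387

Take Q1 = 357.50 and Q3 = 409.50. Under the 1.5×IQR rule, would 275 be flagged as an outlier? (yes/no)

IQR = Q3 − Q1 = 409.50 − 357.50 = 52.00.
Lower fence = Q1 − 1.5·IQR = 357.50 − 78.00 = 279.50.
Upper fence = Q3 + 1.5·IQR = 409.50 + 78.00 = 487.50.
275 lies below the lower fence.

yes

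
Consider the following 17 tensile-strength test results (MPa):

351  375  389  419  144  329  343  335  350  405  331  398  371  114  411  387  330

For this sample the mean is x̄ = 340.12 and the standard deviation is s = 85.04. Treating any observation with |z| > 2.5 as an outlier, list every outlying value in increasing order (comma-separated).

114

Cutoffs at x̄ ± 2.5s: 340.12 ± 2.5·85.04 = [127.52, 552.72].
114: z = -2.66, |z| > 2.5 → outlier.
Every other value lies within [127.52, 552.72].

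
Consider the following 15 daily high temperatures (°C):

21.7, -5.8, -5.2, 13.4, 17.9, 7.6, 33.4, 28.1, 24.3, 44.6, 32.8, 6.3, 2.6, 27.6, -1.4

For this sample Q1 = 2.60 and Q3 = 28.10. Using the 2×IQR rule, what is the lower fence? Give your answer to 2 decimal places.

IQR = Q3 − Q1 = 28.10 − 2.60 = 25.50.
Lower fence = Q1 − 2·IQR = 2.60 − 51.00 = -48.40.
Upper fence = Q3 + 2·IQR = 28.10 + 51.00 = 79.10.

-48.40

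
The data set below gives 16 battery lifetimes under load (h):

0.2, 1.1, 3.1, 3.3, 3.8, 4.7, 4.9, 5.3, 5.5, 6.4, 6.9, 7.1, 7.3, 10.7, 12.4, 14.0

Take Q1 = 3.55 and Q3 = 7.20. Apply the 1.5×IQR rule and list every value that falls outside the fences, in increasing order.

IQR = Q3 − Q1 = 7.20 − 3.55 = 3.65.
Lower fence = Q1 − 1.5·IQR = 3.55 − 5.475 = -1.925.
Upper fence = Q3 + 1.5·IQR = 7.20 + 5.475 = 12.675.
14.0 > 12.675 → outlier.
All remaining values lie within [-1.925, 12.675].

14.0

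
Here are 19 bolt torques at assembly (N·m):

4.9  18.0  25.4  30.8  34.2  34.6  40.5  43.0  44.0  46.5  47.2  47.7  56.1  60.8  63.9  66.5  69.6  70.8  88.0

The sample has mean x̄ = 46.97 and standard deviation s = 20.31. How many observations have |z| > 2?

2

Cutoffs: x̄ ± 2s = [6.35, 87.59].
Outside the cutoffs: 4.9, 88.0.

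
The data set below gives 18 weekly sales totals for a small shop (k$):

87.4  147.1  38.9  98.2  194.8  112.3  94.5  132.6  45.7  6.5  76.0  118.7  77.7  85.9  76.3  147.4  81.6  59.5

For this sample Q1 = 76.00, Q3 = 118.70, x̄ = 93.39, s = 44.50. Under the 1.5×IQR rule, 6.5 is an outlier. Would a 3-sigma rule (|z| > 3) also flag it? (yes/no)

z = (6.5 − 93.39) / 44.50 = -1.95.
|z| = 1.95 ≤ 3.

no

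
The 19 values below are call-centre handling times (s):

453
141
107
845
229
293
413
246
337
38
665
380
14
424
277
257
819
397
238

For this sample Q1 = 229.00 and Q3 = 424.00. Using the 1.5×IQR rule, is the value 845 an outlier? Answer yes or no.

IQR = Q3 − Q1 = 424.00 − 229.00 = 195.00.
Lower fence = Q1 − 1.5·IQR = 229.00 − 292.50 = -63.50.
Upper fence = Q3 + 1.5·IQR = 424.00 + 292.50 = 716.50.
845 lies above the upper fence.

yes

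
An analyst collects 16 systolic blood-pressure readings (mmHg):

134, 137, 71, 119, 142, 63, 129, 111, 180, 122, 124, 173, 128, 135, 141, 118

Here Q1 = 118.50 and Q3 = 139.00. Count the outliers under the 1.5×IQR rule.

IQR = 20.50; fences at 118.50 − 30.75 = 87.75 and 139.00 + 30.75 = 169.75.
Outside the cutoffs: 63, 71, 173, 180.

4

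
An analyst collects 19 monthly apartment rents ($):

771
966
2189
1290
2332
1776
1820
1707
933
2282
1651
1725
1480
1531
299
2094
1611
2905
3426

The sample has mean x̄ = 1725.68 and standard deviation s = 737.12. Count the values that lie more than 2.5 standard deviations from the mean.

Cutoffs: x̄ ± 2.5s = [-117.12, 3568.48].
Every value lies within the cutoffs.

0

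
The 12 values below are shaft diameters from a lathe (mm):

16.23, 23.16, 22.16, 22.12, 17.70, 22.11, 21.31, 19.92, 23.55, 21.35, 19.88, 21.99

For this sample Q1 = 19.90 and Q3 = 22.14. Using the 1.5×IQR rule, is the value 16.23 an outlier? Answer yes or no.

yes

IQR = Q3 − Q1 = 22.14 − 19.90 = 2.24.
Lower fence = Q1 − 1.5·IQR = 19.90 − 3.36 = 16.54.
Upper fence = Q3 + 1.5·IQR = 22.14 + 3.36 = 25.50.
16.23 lies below the lower fence.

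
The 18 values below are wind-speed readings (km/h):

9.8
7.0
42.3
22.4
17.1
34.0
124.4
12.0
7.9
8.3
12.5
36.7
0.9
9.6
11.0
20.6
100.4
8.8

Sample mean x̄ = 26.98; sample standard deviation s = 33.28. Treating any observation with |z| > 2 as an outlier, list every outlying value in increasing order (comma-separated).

Cutoffs at x̄ ± 2s: 26.98 ± 2·33.28 = [-39.58, 93.54].
100.4: z = 2.21, |z| > 2 → outlier.
124.4: z = 2.93, |z| > 2 → outlier.
Every other value lies within [-39.58, 93.54].

100.4, 124.4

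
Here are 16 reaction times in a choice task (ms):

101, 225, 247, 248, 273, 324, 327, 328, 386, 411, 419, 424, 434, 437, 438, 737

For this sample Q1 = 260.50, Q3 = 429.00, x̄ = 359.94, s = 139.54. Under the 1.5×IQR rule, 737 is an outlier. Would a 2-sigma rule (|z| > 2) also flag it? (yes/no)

yes

z = (737 − 359.94) / 139.54 = 2.70.
|z| = 2.70 > 2.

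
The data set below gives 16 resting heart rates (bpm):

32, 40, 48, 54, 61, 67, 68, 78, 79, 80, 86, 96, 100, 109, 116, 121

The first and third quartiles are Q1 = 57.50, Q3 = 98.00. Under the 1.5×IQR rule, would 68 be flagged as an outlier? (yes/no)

IQR = Q3 − Q1 = 98.00 − 57.50 = 40.50.
Lower fence = Q1 − 1.5·IQR = 57.50 − 60.75 = -3.25.
Upper fence = Q3 + 1.5·IQR = 98.00 + 60.75 = 158.75.
68 lies within [-3.25, 158.75].

no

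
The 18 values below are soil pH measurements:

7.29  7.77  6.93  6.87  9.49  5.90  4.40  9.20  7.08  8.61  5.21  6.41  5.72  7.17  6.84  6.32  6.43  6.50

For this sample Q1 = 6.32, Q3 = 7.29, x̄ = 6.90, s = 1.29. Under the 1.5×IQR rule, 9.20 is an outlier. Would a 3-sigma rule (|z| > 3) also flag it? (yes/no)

z = (9.20 − 6.90) / 1.29 = 1.78.
|z| = 1.78 ≤ 3.

no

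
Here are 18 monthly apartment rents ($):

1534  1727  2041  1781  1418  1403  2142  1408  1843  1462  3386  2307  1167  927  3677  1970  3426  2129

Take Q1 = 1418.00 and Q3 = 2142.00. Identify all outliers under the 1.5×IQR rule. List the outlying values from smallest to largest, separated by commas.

IQR = Q3 − Q1 = 2142.00 − 1418.00 = 724.00.
Lower fence = Q1 − 1.5·IQR = 1418.00 − 1086.00 = 332.00.
Upper fence = Q3 + 1.5·IQR = 2142.00 + 1086.00 = 3228.00.
3386 > 3228.00 → outlier.
3426 > 3228.00 → outlier.
3677 > 3228.00 → outlier.
All remaining values lie within [332.00, 3228.00].

3386, 3426, 3677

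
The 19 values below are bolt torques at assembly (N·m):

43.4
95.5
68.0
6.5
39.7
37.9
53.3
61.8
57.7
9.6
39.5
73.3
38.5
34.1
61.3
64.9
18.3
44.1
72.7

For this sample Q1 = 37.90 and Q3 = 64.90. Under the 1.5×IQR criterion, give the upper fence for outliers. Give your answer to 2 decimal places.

IQR = Q3 − Q1 = 64.90 − 37.90 = 27.00.
Lower fence = Q1 − 1.5·IQR = 37.90 − 40.50 = -2.60.
Upper fence = Q3 + 1.5·IQR = 64.90 + 40.50 = 105.40.

105.40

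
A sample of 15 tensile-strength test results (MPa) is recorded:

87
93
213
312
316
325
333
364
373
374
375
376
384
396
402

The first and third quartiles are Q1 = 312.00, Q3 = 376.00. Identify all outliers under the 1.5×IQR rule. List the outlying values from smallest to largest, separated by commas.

87, 93, 213

IQR = Q3 − Q1 = 376.00 − 312.00 = 64.00.
Lower fence = Q1 − 1.5·IQR = 312.00 − 96.00 = 216.00.
Upper fence = Q3 + 1.5·IQR = 376.00 + 96.00 = 472.00.
87 < 216.00 → outlier.
93 < 216.00 → outlier.
213 < 216.00 → outlier.
All remaining values lie within [216.00, 472.00].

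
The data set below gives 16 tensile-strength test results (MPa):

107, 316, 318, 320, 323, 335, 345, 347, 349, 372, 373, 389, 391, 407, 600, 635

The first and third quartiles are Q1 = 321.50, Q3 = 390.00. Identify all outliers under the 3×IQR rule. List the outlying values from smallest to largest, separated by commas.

107, 600, 635

IQR = Q3 − Q1 = 390.00 − 321.50 = 68.50.
Lower fence = Q1 − 3·IQR = 321.50 − 205.50 = 116.00.
Upper fence = Q3 + 3·IQR = 390.00 + 205.50 = 595.50.
107 < 116.00 → outlier.
600 > 595.50 → outlier.
635 > 595.50 → outlier.
All remaining values lie within [116.00, 595.50].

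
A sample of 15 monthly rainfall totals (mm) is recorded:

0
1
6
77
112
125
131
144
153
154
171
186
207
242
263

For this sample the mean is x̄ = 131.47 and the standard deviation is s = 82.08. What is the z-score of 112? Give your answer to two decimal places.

-0.24

z = (112 − 131.47) / 82.08 = -0.24.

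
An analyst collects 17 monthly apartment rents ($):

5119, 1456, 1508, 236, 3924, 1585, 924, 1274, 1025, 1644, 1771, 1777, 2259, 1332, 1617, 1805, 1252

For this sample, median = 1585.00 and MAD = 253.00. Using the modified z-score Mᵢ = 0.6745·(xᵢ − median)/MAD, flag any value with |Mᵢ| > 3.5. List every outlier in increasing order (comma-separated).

236, 3924, 5119

|Mᵢ| > 3.5 ⇔ |xᵢ − 1585.00| > 3.5·253.00/0.6745 = 1312.82.
So outliers lie outside [272.18, 2897.82].
236: M = -3.60 → outlier.
3924: M = 6.24 → outlier.
5119: M = 9.42 → outlier.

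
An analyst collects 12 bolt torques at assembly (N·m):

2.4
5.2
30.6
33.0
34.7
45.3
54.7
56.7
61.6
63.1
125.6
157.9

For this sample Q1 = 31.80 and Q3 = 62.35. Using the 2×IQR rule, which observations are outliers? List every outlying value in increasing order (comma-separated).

125.6, 157.9

IQR = Q3 − Q1 = 62.35 − 31.80 = 30.55.
Lower fence = Q1 − 2·IQR = 31.80 − 61.10 = -29.30.
Upper fence = Q3 + 2·IQR = 62.35 + 61.10 = 123.45.
125.6 > 123.45 → outlier.
157.9 > 123.45 → outlier.
All remaining values lie within [-29.30, 123.45].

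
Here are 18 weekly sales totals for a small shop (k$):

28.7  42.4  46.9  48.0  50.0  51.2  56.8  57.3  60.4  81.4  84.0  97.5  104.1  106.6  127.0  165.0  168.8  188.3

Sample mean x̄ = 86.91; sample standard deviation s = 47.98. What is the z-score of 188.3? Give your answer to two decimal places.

2.11

z = (188.3 − 86.91) / 47.98 = 2.11.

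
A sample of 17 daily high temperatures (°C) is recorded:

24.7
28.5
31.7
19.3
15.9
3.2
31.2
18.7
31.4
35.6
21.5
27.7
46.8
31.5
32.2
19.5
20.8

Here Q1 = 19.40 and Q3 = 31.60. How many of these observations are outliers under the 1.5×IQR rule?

0

IQR = 12.20; fences at 19.40 − 18.30 = 1.10 and 31.60 + 18.30 = 49.90.
Every value lies within the cutoffs.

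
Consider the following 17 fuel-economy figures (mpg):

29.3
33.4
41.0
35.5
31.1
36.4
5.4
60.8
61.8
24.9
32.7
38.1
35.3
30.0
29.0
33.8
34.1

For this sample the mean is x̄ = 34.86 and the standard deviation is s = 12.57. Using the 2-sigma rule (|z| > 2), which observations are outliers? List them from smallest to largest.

5.4, 60.8, 61.8

Cutoffs at x̄ ± 2s: 34.86 ± 2·12.57 = [9.72, 60.00].
5.4: z = -2.34, |z| > 2 → outlier.
60.8: z = 2.06, |z| > 2 → outlier.
61.8: z = 2.14, |z| > 2 → outlier.
Every other value lies within [9.72, 60.00].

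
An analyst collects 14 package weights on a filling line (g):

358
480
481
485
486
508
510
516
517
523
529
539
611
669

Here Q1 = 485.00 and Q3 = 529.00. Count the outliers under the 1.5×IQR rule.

IQR = 44.00; fences at 485.00 − 66.00 = 419.00 and 529.00 + 66.00 = 595.00.
Outside the cutoffs: 358, 611, 669.

3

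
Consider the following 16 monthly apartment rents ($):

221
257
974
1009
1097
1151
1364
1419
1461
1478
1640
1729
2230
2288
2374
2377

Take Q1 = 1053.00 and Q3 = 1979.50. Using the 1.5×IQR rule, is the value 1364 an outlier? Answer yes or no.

IQR = Q3 − Q1 = 1979.50 − 1053.00 = 926.50.
Lower fence = Q1 − 1.5·IQR = 1053.00 − 1389.75 = -336.75.
Upper fence = Q3 + 1.5·IQR = 1979.50 + 1389.75 = 3369.25.
1364 lies within [-336.75, 3369.25].

no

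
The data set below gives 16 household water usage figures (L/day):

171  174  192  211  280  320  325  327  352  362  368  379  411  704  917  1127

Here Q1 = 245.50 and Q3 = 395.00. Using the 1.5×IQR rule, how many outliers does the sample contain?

3

IQR = 149.50; fences at 245.50 − 224.25 = 21.25 and 395.00 + 224.25 = 619.25.
Outside the cutoffs: 704, 917, 1127.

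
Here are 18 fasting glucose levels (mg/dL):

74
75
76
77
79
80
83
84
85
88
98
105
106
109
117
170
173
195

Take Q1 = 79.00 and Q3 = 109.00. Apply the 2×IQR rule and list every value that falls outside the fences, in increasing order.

170, 173, 195

IQR = Q3 − Q1 = 109.00 − 79.00 = 30.00.
Lower fence = Q1 − 2·IQR = 79.00 − 60.00 = 19.00.
Upper fence = Q3 + 2·IQR = 109.00 + 60.00 = 169.00.
170 > 169.00 → outlier.
173 > 169.00 → outlier.
195 > 169.00 → outlier.
All remaining values lie within [19.00, 169.00].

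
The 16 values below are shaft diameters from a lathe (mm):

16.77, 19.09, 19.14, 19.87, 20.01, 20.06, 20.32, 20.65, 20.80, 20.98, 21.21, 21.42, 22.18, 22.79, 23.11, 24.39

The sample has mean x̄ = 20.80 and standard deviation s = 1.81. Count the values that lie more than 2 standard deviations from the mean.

1

Cutoffs: x̄ ± 2s = [17.18, 24.42].
Outside the cutoffs: 16.77.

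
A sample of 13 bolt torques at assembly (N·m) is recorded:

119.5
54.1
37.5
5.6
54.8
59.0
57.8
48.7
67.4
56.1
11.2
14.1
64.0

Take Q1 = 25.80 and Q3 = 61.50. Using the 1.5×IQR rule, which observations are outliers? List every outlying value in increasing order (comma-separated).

119.5

IQR = Q3 − Q1 = 61.50 − 25.80 = 35.70.
Lower fence = Q1 − 1.5·IQR = 25.80 − 53.55 = -27.75.
Upper fence = Q3 + 1.5·IQR = 61.50 + 53.55 = 115.05.
119.5 > 115.05 → outlier.
All remaining values lie within [-27.75, 115.05].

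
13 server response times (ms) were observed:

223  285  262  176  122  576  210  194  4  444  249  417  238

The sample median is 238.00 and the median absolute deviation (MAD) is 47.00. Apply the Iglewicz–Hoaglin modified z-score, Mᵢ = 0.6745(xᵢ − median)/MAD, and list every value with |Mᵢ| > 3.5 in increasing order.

576

|Mᵢ| > 3.5 ⇔ |xᵢ − 238.00| > 3.5·47.00/0.6745 = 243.88.
So outliers lie outside [-5.88, 481.88].
576: M = 4.85 → outlier.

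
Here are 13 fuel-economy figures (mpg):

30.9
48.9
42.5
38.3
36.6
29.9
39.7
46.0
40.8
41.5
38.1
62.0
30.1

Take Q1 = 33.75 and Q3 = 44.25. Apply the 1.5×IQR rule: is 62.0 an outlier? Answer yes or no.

yes

IQR = Q3 − Q1 = 44.25 − 33.75 = 10.50.
Lower fence = Q1 − 1.5·IQR = 33.75 − 15.75 = 18.00.
Upper fence = Q3 + 1.5·IQR = 44.25 + 15.75 = 60.00.
62.0 lies above the upper fence.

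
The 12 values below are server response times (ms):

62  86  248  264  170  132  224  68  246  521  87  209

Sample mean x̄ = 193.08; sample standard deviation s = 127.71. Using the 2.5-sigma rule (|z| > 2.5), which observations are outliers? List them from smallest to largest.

Cutoffs at x̄ ± 2.5s: 193.08 ± 2.5·127.71 = [-126.195, 512.355].
521: z = 2.57, |z| > 2.5 → outlier.
Every other value lies within [-126.195, 512.355].

521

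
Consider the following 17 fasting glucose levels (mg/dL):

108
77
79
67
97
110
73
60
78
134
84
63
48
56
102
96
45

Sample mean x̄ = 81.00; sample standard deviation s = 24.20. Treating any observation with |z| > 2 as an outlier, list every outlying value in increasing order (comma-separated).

134

Cutoffs at x̄ ± 2s: 81.00 ± 2·24.20 = [32.60, 129.40].
134: z = 2.19, |z| > 2 → outlier.
Every other value lies within [32.60, 129.40].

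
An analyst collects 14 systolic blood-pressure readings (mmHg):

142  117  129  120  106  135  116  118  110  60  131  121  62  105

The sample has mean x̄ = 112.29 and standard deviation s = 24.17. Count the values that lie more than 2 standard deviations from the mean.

2

Cutoffs: x̄ ± 2s = [63.95, 160.63].
Outside the cutoffs: 60, 62.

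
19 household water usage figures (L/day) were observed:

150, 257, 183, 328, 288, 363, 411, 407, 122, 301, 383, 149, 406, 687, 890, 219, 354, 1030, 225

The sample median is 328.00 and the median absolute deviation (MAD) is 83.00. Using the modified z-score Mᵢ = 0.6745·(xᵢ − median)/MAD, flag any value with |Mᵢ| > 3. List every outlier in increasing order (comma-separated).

|Mᵢ| > 3 ⇔ |xᵢ − 328.00| > 3·83.00/0.6745 = 369.16.
So outliers lie outside [-41.16, 697.16].
890: M = 4.57 → outlier.
1030: M = 5.70 → outlier.

890, 1030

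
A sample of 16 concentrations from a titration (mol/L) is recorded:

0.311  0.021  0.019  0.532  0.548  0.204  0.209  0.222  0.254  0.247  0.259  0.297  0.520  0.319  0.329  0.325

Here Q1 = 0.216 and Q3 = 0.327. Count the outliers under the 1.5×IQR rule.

IQR = 0.111; fences at 0.216 − 0.1665 = 0.0495 and 0.327 + 0.1665 = 0.4935.
Outside the cutoffs: 0.019, 0.021, 0.520, 0.532, 0.548.

5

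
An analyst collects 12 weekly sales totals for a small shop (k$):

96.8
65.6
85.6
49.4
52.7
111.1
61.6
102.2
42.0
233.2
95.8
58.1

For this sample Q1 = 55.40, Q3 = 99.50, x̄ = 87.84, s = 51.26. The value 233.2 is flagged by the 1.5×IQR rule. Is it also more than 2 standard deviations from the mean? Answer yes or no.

yes

z = (233.2 − 87.84) / 51.26 = 2.84.
|z| = 2.84 > 2.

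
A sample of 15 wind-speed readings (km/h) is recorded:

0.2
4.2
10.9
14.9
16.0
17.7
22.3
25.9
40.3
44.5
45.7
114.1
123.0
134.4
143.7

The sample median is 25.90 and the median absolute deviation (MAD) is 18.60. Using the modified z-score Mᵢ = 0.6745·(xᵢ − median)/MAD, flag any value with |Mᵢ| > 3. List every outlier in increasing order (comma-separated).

114.1, 123.0, 134.4, 143.7

|Mᵢ| > 3 ⇔ |xᵢ − 25.90| > 3·18.60/0.6745 = 82.73.
So outliers lie outside [-56.83, 108.63].
114.1: M = 3.20 → outlier.
123.0: M = 3.52 → outlier.
134.4: M = 3.93 → outlier.
143.7: M = 4.27 → outlier.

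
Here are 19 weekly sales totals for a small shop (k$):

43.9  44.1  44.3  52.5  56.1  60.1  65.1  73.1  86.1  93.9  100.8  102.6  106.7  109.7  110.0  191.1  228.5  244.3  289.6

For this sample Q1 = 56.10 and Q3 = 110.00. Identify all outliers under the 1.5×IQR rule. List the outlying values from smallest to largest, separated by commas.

191.1, 228.5, 244.3, 289.6

IQR = Q3 − Q1 = 110.00 − 56.10 = 53.90.
Lower fence = Q1 − 1.5·IQR = 56.10 − 80.85 = -24.75.
Upper fence = Q3 + 1.5·IQR = 110.00 + 80.85 = 190.85.
191.1 > 190.85 → outlier.
228.5 > 190.85 → outlier.
244.3 > 190.85 → outlier.
289.6 > 190.85 → outlier.
All remaining values lie within [-24.75, 190.85].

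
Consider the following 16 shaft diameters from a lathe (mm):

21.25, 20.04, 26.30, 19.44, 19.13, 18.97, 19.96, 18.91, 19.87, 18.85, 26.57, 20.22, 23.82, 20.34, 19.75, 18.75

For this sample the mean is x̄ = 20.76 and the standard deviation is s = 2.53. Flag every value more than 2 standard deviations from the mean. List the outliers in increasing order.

Cutoffs at x̄ ± 2s: 20.76 ± 2·2.53 = [15.70, 25.82].
26.30: z = 2.19, |z| > 2 → outlier.
26.57: z = 2.30, |z| > 2 → outlier.
Every other value lies within [15.70, 25.82].

26.30, 26.57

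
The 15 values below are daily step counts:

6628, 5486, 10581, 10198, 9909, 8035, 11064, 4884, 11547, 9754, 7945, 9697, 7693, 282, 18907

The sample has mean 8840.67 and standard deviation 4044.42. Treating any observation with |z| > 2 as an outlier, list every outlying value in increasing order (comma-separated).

282, 18907

Cutoffs at x̄ ± 2s: 8840.67 ± 2·4044.42 = [751.83, 16929.51].
282: z = -2.12, |z| > 2 → outlier.
18907: z = 2.49, |z| > 2 → outlier.
Every other value lies within [751.83, 16929.51].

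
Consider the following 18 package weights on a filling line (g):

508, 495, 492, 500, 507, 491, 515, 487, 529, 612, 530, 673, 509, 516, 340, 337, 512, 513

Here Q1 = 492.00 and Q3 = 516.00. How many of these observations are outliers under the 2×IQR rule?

IQR = 24.00; fences at 492.00 − 48.00 = 444.00 and 516.00 + 48.00 = 564.00.
Outside the cutoffs: 337, 340, 612, 673.

4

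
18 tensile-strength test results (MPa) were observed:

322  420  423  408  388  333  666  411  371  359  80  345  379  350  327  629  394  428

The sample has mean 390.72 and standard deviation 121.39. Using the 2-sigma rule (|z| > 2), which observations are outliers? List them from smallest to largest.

80, 666

Cutoffs at x̄ ± 2s: 390.72 ± 2·121.39 = [147.94, 633.50].
80: z = -2.56, |z| > 2 → outlier.
666: z = 2.27, |z| > 2 → outlier.
Every other value lies within [147.94, 633.50].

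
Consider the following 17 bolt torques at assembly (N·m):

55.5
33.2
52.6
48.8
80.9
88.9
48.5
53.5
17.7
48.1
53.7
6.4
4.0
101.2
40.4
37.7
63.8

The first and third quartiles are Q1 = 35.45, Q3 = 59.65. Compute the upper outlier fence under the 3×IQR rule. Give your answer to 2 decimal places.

IQR = Q3 − Q1 = 59.65 − 35.45 = 24.20.
Lower fence = Q1 − 3·IQR = 35.45 − 72.60 = -37.15.
Upper fence = Q3 + 3·IQR = 59.65 + 72.60 = 132.25.

132.25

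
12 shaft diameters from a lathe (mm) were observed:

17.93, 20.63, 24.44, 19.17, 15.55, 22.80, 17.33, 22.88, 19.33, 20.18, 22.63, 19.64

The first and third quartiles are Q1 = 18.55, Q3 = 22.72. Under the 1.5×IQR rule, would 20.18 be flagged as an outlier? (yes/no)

IQR = Q3 − Q1 = 22.72 − 18.55 = 4.17.
Lower fence = Q1 − 1.5·IQR = 18.55 − 6.255 = 12.295.
Upper fence = Q3 + 1.5·IQR = 22.72 + 6.255 = 28.975.
20.18 lies within [12.295, 28.975].

no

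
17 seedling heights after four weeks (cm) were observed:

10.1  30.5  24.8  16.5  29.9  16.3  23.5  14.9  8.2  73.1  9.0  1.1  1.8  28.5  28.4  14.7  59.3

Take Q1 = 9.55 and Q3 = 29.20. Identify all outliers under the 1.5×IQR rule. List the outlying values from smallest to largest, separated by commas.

IQR = Q3 − Q1 = 29.20 − 9.55 = 19.65.
Lower fence = Q1 − 1.5·IQR = 9.55 − 29.475 = -19.925.
Upper fence = Q3 + 1.5·IQR = 29.20 + 29.475 = 58.675.
59.3 > 58.675 → outlier.
73.1 > 58.675 → outlier.
All remaining values lie within [-19.925, 58.675].

59.3, 73.1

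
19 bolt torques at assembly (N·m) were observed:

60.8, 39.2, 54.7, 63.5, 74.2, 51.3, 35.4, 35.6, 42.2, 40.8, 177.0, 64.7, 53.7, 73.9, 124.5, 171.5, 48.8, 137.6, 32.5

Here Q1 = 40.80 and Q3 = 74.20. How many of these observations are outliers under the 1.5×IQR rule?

4

IQR = 33.40; fences at 40.80 − 50.10 = -9.30 and 74.20 + 50.10 = 124.30.
Outside the cutoffs: 124.5, 137.6, 171.5, 177.0.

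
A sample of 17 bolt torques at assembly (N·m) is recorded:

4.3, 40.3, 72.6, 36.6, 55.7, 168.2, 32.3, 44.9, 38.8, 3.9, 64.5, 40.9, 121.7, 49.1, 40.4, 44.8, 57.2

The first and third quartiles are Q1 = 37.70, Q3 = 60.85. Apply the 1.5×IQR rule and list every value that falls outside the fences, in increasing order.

121.7, 168.2

IQR = Q3 − Q1 = 60.85 − 37.70 = 23.15.
Lower fence = Q1 − 1.5·IQR = 37.70 − 34.725 = 2.975.
Upper fence = Q3 + 1.5·IQR = 60.85 + 34.725 = 95.575.
121.7 > 95.575 → outlier.
168.2 > 95.575 → outlier.
All remaining values lie within [2.975, 95.575].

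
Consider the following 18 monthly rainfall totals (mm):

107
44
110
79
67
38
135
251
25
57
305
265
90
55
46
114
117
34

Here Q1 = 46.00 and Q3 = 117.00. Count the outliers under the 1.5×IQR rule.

IQR = 71.00; fences at 46.00 − 106.50 = -60.50 and 117.00 + 106.50 = 223.50.
Outside the cutoffs: 251, 265, 305.

3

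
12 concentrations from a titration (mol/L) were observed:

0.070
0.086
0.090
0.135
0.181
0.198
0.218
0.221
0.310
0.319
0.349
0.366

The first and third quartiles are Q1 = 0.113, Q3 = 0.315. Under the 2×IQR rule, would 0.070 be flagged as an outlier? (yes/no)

IQR = Q3 − Q1 = 0.315 − 0.113 = 0.202.
Lower fence = Q1 − 2·IQR = 0.113 − 0.404 = -0.291.
Upper fence = Q3 + 2·IQR = 0.315 + 0.404 = 0.719.
0.070 lies within [-0.291, 0.719].

no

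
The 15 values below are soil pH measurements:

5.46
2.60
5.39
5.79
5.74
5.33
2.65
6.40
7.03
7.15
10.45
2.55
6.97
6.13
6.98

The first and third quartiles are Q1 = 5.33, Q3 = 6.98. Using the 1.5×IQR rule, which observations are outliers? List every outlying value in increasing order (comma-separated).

IQR = Q3 − Q1 = 6.98 − 5.33 = 1.65.
Lower fence = Q1 − 1.5·IQR = 5.33 − 2.475 = 2.855.
Upper fence = Q3 + 1.5·IQR = 6.98 + 2.475 = 9.455.
2.55 < 2.855 → outlier.
2.60 < 2.855 → outlier.
2.65 < 2.855 → outlier.
10.45 > 9.455 → outlier.
All remaining values lie within [2.855, 9.455].

2.55, 2.60, 2.65, 10.45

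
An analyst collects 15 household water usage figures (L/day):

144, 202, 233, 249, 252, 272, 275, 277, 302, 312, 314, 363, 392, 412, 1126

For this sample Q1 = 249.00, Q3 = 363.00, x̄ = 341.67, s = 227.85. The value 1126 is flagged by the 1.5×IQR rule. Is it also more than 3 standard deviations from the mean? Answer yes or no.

yes

z = (1126 − 341.67) / 227.85 = 3.44.
|z| = 3.44 > 3.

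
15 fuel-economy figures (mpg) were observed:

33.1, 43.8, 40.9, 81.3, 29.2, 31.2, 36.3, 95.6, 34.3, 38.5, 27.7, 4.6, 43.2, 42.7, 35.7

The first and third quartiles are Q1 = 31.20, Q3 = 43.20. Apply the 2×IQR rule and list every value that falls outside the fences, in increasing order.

IQR = Q3 − Q1 = 43.20 − 31.20 = 12.00.
Lower fence = Q1 − 2·IQR = 31.20 − 24.00 = 7.20.
Upper fence = Q3 + 2·IQR = 43.20 + 24.00 = 67.20.
4.6 < 7.20 → outlier.
81.3 > 67.20 → outlier.
95.6 > 67.20 → outlier.
All remaining values lie within [7.20, 67.20].

4.6, 81.3, 95.6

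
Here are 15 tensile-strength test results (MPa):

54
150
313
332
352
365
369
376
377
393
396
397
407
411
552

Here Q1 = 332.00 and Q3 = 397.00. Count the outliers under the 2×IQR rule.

IQR = 65.00; fences at 332.00 − 130.00 = 202.00 and 397.00 + 130.00 = 527.00.
Outside the cutoffs: 54, 150, 552.

3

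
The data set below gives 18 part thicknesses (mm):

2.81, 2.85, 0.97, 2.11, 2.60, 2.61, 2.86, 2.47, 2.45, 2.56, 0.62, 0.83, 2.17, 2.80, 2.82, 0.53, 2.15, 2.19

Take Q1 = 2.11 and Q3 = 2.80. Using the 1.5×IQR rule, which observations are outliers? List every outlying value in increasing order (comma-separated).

0.53, 0.62, 0.83, 0.97

IQR = Q3 − Q1 = 2.80 − 2.11 = 0.69.
Lower fence = Q1 − 1.5·IQR = 2.11 − 1.035 = 1.075.
Upper fence = Q3 + 1.5·IQR = 2.80 + 1.035 = 3.835.
0.53 < 1.075 → outlier.
0.62 < 1.075 → outlier.
0.83 < 1.075 → outlier.
0.97 < 1.075 → outlier.
All remaining values lie within [1.075, 3.835].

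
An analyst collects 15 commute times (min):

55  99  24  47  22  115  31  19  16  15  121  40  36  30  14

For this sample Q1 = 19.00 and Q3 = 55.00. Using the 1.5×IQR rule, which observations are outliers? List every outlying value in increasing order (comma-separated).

115, 121

IQR = Q3 − Q1 = 55.00 − 19.00 = 36.00.
Lower fence = Q1 − 1.5·IQR = 19.00 − 54.00 = -35.00.
Upper fence = Q3 + 1.5·IQR = 55.00 + 54.00 = 109.00.
115 > 109.00 → outlier.
121 > 109.00 → outlier.
All remaining values lie within [-35.00, 109.00].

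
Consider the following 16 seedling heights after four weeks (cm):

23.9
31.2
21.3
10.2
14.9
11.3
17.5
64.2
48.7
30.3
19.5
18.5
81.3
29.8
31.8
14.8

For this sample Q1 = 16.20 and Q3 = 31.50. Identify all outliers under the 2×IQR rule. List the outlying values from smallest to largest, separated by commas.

IQR = Q3 − Q1 = 31.50 − 16.20 = 15.30.
Lower fence = Q1 − 2·IQR = 16.20 − 30.60 = -14.40.
Upper fence = Q3 + 2·IQR = 31.50 + 30.60 = 62.10.
64.2 > 62.10 → outlier.
81.3 > 62.10 → outlier.
All remaining values lie within [-14.40, 62.10].

64.2, 81.3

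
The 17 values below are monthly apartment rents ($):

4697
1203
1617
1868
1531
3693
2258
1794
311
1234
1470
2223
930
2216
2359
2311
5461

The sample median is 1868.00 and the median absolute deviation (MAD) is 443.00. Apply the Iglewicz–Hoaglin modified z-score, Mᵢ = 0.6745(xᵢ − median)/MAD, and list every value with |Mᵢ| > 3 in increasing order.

|Mᵢ| > 3 ⇔ |xᵢ − 1868.00| > 3·443.00/0.6745 = 1970.35.
So outliers lie outside [-102.35, 3838.35].
4697: M = 4.31 → outlier.
5461: M = 5.47 → outlier.

4697, 5461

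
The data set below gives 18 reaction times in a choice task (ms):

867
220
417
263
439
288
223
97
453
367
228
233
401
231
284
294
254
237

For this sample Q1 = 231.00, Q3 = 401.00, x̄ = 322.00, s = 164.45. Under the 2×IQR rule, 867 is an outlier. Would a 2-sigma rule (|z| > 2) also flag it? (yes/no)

yes

z = (867 − 322.00) / 164.45 = 3.31.
|z| = 3.31 > 2.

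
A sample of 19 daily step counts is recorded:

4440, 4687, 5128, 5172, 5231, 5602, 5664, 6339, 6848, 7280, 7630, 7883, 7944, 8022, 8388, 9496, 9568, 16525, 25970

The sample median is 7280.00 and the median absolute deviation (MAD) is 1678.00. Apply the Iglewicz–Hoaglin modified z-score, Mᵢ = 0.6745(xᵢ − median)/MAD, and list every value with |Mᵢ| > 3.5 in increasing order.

16525, 25970

|Mᵢ| > 3.5 ⇔ |xᵢ − 7280.00| > 3.5·1678.00/0.6745 = 8707.19.
So outliers lie outside [-1427.19, 15987.19].
16525: M = 3.72 → outlier.
25970: M = 7.51 → outlier.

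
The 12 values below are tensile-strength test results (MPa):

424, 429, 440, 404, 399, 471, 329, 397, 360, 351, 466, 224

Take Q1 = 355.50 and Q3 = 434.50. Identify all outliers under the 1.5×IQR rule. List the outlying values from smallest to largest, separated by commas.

IQR = Q3 − Q1 = 434.50 − 355.50 = 79.00.
Lower fence = Q1 − 1.5·IQR = 355.50 − 118.50 = 237.00.
Upper fence = Q3 + 1.5·IQR = 434.50 + 118.50 = 553.00.
224 < 237.00 → outlier.
All remaining values lie within [237.00, 553.00].

224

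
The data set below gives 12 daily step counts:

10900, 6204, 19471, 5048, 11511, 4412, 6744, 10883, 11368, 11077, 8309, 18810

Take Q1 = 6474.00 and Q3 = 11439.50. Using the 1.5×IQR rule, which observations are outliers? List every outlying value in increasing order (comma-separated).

19471

IQR = Q3 − Q1 = 11439.50 − 6474.00 = 4965.50.
Lower fence = Q1 − 1.5·IQR = 6474.00 − 7448.25 = -974.25.
Upper fence = Q3 + 1.5·IQR = 11439.50 + 7448.25 = 18887.75.
19471 > 18887.75 → outlier.
All remaining values lie within [-974.25, 18887.75].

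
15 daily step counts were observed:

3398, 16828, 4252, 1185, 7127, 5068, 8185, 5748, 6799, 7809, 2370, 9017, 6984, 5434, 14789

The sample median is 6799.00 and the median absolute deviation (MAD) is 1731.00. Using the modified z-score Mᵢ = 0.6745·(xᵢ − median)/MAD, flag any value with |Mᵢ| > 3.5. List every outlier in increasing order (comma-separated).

|Mᵢ| > 3.5 ⇔ |xᵢ − 6799.00| > 3.5·1731.00/0.6745 = 8982.21.
So outliers lie outside [-2183.21, 15781.21].
16828: M = 3.91 → outlier.

16828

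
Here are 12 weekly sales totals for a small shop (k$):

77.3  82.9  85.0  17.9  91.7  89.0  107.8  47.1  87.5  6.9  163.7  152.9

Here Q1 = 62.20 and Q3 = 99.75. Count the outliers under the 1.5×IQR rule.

1

IQR = 37.55; fences at 62.20 − 56.325 = 5.875 and 99.75 + 56.325 = 156.075.
Outside the cutoffs: 163.7.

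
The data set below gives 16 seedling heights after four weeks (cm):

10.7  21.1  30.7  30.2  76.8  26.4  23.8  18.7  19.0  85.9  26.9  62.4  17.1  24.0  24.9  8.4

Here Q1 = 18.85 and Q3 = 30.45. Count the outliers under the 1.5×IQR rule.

3

IQR = 11.60; fences at 18.85 − 17.40 = 1.45 and 30.45 + 17.40 = 47.85.
Outside the cutoffs: 62.4, 76.8, 85.9.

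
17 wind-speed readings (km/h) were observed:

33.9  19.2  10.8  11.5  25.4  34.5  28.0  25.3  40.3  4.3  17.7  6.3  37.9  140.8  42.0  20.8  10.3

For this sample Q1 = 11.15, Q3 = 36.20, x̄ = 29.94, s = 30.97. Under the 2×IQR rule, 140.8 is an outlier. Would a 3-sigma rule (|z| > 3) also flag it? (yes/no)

z = (140.8 − 29.94) / 30.97 = 3.58.
|z| = 3.58 > 3.

yes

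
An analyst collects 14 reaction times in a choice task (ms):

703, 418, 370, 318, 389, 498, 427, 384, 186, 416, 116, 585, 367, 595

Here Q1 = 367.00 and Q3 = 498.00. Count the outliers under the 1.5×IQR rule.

2

IQR = 131.00; fences at 367.00 − 196.50 = 170.50 and 498.00 + 196.50 = 694.50.
Outside the cutoffs: 116, 703.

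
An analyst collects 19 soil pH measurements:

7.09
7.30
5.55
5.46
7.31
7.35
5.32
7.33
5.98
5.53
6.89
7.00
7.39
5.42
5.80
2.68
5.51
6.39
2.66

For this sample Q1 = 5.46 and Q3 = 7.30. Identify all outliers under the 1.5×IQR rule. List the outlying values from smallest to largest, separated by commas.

2.66, 2.68

IQR = Q3 − Q1 = 7.30 − 5.46 = 1.84.
Lower fence = Q1 − 1.5·IQR = 5.46 − 2.76 = 2.70.
Upper fence = Q3 + 1.5·IQR = 7.30 + 2.76 = 10.06.
2.66 < 2.70 → outlier.
2.68 < 2.70 → outlier.
All remaining values lie within [2.70, 10.06].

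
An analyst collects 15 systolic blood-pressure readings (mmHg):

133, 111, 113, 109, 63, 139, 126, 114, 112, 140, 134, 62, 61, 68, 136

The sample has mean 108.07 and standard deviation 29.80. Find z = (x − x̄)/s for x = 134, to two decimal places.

z = (134 − 108.07) / 29.80 = 0.87.

0.87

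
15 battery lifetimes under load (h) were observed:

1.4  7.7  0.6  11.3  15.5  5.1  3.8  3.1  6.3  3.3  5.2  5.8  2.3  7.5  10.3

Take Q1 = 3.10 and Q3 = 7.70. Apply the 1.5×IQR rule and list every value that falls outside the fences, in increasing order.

IQR = Q3 − Q1 = 7.70 − 3.10 = 4.60.
Lower fence = Q1 − 1.5·IQR = 3.10 − 6.90 = -3.80.
Upper fence = Q3 + 1.5·IQR = 7.70 + 6.90 = 14.60.
15.5 > 14.60 → outlier.
All remaining values lie within [-3.80, 14.60].

15.5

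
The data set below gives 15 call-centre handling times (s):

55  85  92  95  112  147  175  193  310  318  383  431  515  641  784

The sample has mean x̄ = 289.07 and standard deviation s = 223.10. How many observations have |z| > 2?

1

Cutoffs: x̄ ± 2s = [-157.13, 735.27].
Outside the cutoffs: 784.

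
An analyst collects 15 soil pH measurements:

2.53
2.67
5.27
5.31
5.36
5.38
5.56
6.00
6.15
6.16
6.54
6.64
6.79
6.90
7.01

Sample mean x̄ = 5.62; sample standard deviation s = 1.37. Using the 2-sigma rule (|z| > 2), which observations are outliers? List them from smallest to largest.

Cutoffs at x̄ ± 2s: 5.62 ± 2·1.37 = [2.88, 8.36].
2.53: z = -2.26, |z| > 2 → outlier.
2.67: z = -2.15, |z| > 2 → outlier.
Every other value lies within [2.88, 8.36].

2.53, 2.67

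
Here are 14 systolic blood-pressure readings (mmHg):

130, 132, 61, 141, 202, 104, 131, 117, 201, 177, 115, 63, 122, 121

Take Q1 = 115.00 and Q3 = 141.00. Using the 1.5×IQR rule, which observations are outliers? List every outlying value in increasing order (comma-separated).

IQR = Q3 − Q1 = 141.00 − 115.00 = 26.00.
Lower fence = Q1 − 1.5·IQR = 115.00 − 39.00 = 76.00.
Upper fence = Q3 + 1.5·IQR = 141.00 + 39.00 = 180.00.
61 < 76.00 → outlier.
63 < 76.00 → outlier.
201 > 180.00 → outlier.
202 > 180.00 → outlier.
All remaining values lie within [76.00, 180.00].

61, 63, 201, 202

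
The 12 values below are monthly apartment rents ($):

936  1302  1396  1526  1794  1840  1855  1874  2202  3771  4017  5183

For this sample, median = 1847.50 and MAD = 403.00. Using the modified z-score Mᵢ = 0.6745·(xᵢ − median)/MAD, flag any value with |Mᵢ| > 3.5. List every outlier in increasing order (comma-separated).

4017, 5183

|Mᵢ| > 3.5 ⇔ |xᵢ − 1847.50| > 3.5·403.00/0.6745 = 2091.18.
So outliers lie outside [-243.68, 3938.68].
4017: M = 3.63 → outlier.
5183: M = 5.58 → outlier.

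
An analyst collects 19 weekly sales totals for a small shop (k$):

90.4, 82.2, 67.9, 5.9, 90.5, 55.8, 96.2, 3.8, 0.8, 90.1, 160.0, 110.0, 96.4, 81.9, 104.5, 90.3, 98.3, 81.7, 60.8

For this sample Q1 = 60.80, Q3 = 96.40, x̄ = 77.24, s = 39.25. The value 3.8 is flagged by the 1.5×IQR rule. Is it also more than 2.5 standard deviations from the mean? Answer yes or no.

no

z = (3.8 − 77.24) / 39.25 = -1.87.
|z| = 1.87 ≤ 2.5.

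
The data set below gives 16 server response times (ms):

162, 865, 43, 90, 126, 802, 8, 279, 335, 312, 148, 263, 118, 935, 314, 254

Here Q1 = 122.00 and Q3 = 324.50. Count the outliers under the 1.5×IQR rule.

IQR = 202.50; fences at 122.00 − 303.75 = -181.75 and 324.50 + 303.75 = 628.25.
Outside the cutoffs: 802, 865, 935.

3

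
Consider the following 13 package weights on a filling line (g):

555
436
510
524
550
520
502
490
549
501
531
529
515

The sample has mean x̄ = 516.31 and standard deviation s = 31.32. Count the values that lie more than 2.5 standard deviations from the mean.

Cutoffs: x̄ ± 2.5s = [438.01, 594.61].
Outside the cutoffs: 436.

1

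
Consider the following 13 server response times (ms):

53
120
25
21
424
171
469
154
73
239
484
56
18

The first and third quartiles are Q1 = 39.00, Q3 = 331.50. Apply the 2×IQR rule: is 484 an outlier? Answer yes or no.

no

IQR = Q3 − Q1 = 331.50 − 39.00 = 292.50.
Lower fence = Q1 − 2·IQR = 39.00 − 585.00 = -546.00.
Upper fence = Q3 + 2·IQR = 331.50 + 585.00 = 916.50.
484 lies within [-546.00, 916.50].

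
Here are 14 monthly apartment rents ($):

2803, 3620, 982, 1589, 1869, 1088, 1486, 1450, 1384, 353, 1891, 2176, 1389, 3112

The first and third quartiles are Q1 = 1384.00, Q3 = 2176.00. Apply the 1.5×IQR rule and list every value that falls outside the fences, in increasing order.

3620

IQR = Q3 − Q1 = 2176.00 − 1384.00 = 792.00.
Lower fence = Q1 − 1.5·IQR = 1384.00 − 1188.00 = 196.00.
Upper fence = Q3 + 1.5·IQR = 2176.00 + 1188.00 = 3364.00.
3620 > 3364.00 → outlier.
All remaining values lie within [196.00, 3364.00].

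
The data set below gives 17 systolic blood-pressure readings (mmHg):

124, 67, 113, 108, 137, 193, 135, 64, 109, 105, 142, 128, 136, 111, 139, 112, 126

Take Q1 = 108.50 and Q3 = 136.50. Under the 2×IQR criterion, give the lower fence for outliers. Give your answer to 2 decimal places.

52.50

IQR = Q3 − Q1 = 136.50 − 108.50 = 28.00.
Lower fence = Q1 − 2·IQR = 108.50 − 56.00 = 52.50.
Upper fence = Q3 + 2·IQR = 136.50 + 56.00 = 192.50.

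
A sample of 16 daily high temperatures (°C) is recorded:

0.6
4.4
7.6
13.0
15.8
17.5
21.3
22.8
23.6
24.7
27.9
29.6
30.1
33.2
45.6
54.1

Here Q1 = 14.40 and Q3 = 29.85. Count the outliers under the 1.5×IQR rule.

1

IQR = 15.45; fences at 14.40 − 23.175 = -8.775 and 29.85 + 23.175 = 53.025.
Outside the cutoffs: 54.1.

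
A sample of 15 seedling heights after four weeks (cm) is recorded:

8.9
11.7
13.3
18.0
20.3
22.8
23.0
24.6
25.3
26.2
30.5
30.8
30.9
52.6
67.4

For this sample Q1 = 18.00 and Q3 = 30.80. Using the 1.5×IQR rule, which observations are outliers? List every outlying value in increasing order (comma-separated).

IQR = Q3 − Q1 = 30.80 − 18.00 = 12.80.
Lower fence = Q1 − 1.5·IQR = 18.00 − 19.20 = -1.20.
Upper fence = Q3 + 1.5·IQR = 30.80 + 19.20 = 50.00.
52.6 > 50.00 → outlier.
67.4 > 50.00 → outlier.
All remaining values lie within [-1.20, 50.00].

52.6, 67.4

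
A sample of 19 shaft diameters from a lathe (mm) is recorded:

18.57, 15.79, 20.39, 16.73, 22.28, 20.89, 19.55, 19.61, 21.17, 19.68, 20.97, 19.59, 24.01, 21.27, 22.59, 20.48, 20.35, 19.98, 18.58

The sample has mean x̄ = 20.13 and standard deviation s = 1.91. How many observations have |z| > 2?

Cutoffs: x̄ ± 2s = [16.31, 23.95].
Outside the cutoffs: 15.79, 24.01.

2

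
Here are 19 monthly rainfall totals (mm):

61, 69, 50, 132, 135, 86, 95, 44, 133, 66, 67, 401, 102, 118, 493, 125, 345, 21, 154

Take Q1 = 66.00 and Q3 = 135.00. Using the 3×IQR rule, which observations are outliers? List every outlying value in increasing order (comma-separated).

IQR = Q3 − Q1 = 135.00 − 66.00 = 69.00.
Lower fence = Q1 − 3·IQR = 66.00 − 207.00 = -141.00.
Upper fence = Q3 + 3·IQR = 135.00 + 207.00 = 342.00.
345 > 342.00 → outlier.
401 > 342.00 → outlier.
493 > 342.00 → outlier.
All remaining values lie within [-141.00, 342.00].

345, 401, 493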